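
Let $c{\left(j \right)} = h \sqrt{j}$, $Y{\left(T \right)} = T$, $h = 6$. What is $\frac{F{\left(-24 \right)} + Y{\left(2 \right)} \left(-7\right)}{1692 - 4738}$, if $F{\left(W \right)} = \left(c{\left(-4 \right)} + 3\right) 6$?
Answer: $- \frac{2}{1523} - \frac{36 i}{1523} \approx -0.0013132 - 0.023638 i$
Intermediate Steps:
$c{\left(j \right)} = 6 \sqrt{j}$
$F{\left(W \right)} = 18 + 72 i$ ($F{\left(W \right)} = \left(6 \sqrt{-4} + 3\right) 6 = \left(6 \cdot 2 i + 3\right) 6 = \left(12 i + 3\right) 6 = \left(3 + 12 i\right) 6 = 18 + 72 i$)
$\frac{F{\left(-24 \right)} + Y{\left(2 \right)} \left(-7\right)}{1692 - 4738} = \frac{\left(18 + 72 i\right) + 2 \left(-7\right)}{1692 - 4738} = \frac{\left(18 + 72 i\right) - 14}{-3046} = \left(4 + 72 i\right) \left(- \frac{1}{3046}\right) = - \frac{2}{1523} - \frac{36 i}{1523}$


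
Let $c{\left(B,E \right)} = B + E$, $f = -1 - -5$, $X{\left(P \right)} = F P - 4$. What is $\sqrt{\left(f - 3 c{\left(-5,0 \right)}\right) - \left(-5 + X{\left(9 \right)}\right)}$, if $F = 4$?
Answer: $2 i \sqrt{2} \approx 2.8284 i$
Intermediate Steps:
$X{\left(P \right)} = -4 + 4 P$ ($X{\left(P \right)} = 4 P - 4 = -4 + 4 P$)
$f = 4$ ($f = -1 + 5 = 4$)
$\sqrt{\left(f - 3 c{\left(-5,0 \right)}\right) - \left(-5 + X{\left(9 \right)}\right)} = \sqrt{\left(4 - 3 \left(-5 + 0\right)\right) + \left(5 - \left(-4 + 4 \cdot 9\right)\right)} = \sqrt{\left(4 - -15\right) + \left(5 - \left(-4 + 36\right)\right)} = \sqrt{\left(4 + 15\right) + \left(5 - 32\right)} = \sqrt{19 + \left(5 - 32\right)} = \sqrt{19 - 27} = \sqrt{-8} = 2 i \sqrt{2}$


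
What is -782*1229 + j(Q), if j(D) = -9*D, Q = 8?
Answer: -961150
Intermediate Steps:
-782*1229 + j(Q) = -782*1229 - 9*8 = -961078 - 72 = -961150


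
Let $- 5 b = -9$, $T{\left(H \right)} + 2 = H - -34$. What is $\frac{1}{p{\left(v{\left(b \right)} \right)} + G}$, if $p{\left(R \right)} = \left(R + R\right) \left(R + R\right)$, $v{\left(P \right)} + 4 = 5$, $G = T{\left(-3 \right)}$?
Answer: $\frac{1}{33} \approx 0.030303$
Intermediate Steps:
$T{\left(H \right)} = 32 + H$ ($T{\left(H \right)} = -2 + \left(H - -34\right) = -2 + \left(H + 34\right) = -2 + \left(34 + H\right) = 32 + H$)
$G = 29$ ($G = 32 - 3 = 29$)
$b = \frac{9}{5}$ ($b = \left(- \frac{1}{5}\right) \left(-9\right) = \frac{9}{5} \approx 1.8$)
$v{\left(P \right)} = 1$ ($v{\left(P \right)} = -4 + 5 = 1$)
$p{\left(R \right)} = 4 R^{2}$ ($p{\left(R \right)} = 2 R 2 R = 4 R^{2}$)
$\frac{1}{p{\left(v{\left(b \right)} \right)} + G} = \frac{1}{4 \cdot 1^{2} + 29} = \frac{1}{4 \cdot 1 + 29} = \frac{1}{4 + 29} = \frac{1}{33}$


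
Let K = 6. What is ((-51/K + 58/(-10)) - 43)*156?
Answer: -44694/5 ≈ -8938.8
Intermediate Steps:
((-51/K + 58/(-10)) - 43)*156 = ((-51/6 + 58/(-10)) - 43)*156 = ((-51*⅙ + 58*(-⅒)) - 43)*156 = ((-17/2 - 29/5) - 43)*156 = (-143/10 - 43)*156 = -573/10*156 = -44694/5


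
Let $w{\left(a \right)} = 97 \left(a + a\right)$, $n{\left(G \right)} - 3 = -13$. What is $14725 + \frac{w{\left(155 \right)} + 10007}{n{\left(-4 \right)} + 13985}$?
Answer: $\frac{205821952}{13975} \approx 14728.0$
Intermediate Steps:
$n{\left(G \right)} = -10$ ($n{\left(G \right)} = 3 - 13 = -10$)
$w{\left(a \right)} = 194 a$ ($w{\left(a \right)} = 97 \cdot 2 a = 194 a$)
$14725 + \frac{w{\left(155 \right)} + 10007}{n{\left(-4 \right)} + 13985} = 14725 + \frac{194 \cdot 155 + 10007}{-10 + 13985} = 14725 + \frac{30070 + 10007}{13975} = 14725 + 40077 \cdot \frac{1}{13975} = 14725 + \frac{40077}{13975} = \frac{205821952}{13975}$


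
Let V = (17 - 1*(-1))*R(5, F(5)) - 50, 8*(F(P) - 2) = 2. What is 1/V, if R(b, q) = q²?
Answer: 8/329 ≈ 0.024316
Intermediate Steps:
F(P) = 9/4 (F(P) = 2 + (⅛)*2 = 2 + ¼ = 9/4)
V = 329/8 (V = (17 - 1*(-1))*(9/4)² - 50 = (17 + 1)*(81/16) - 50 = 18*(81/16) - 50 = 729/8 - 50 = 329/8 ≈ 41.125)
1/V = 1/(329/8) = 8/329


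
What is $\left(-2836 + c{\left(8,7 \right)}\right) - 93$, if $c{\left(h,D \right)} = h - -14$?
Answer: $-2907$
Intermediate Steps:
$c{\left(h,D \right)} = 14 + h$ ($c{\left(h,D \right)} = h + 14 = 14 + h$)
$\left(-2836 + c{\left(8,7 \right)}\right) - 93 = \left(-2836 + \left(14 + 8\right)\right) - 93 = \left(-2836 + 22\right) - 93 = -2814 - 93 = -2907$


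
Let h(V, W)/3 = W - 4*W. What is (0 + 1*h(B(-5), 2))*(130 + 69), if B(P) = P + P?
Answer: -3582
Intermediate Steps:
B(P) = 2*P
h(V, W) = -9*W (h(V, W) = 3*(W - 4*W) = 3*(-3*W) = -9*W)
(0 + 1*h(B(-5), 2))*(130 + 69) = (0 + 1*(-9*2))*(130 + 69) = (0 + 1*(-18))*199 = (0 - 18)*199 = -18*199 = -3582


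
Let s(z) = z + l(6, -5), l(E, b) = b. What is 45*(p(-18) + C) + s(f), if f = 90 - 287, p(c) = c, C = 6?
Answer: -742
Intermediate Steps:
f = -197
s(z) = -5 + z (s(z) = z - 5 = -5 + z)
45*(p(-18) + C) + s(f) = 45*(-18 + 6) + (-5 - 197) = 45*(-12) - 202 = -540 - 202 = -742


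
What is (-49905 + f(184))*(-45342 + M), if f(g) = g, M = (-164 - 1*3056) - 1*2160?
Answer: 2521948562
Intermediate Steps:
M = -5380 (M = (-164 - 3056) - 2160 = -3220 - 2160 = -5380)
(-49905 + f(184))*(-45342 + M) = (-49905 + 184)*(-45342 - 5380) = -49721*(-50722) = 2521948562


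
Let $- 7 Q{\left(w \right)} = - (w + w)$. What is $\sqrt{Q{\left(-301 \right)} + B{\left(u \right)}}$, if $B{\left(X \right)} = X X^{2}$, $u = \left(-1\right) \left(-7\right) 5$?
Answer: $\sqrt{42789} \approx 206.85$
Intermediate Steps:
$u = 35$ ($u = 7 \cdot 5 = 35$)
$Q{\left(w \right)} = \frac{2 w}{7}$ ($Q{\left(w \right)} = - \frac{\left(-1\right) \left(w + w\right)}{7} = - \frac{\left(-1\right) 2 w}{7} = - \frac{\left(-2\right) w}{7} = \frac{2 w}{7}$)
$B{\left(X \right)} = X^{3}$
$\sqrt{Q{\left(-301 \right)} + B{\left(u \right)}} = \sqrt{\frac{2}{7} \left(-301\right) + 35^{3}} = \sqrt{-86 + 42875} = \sqrt{42789}$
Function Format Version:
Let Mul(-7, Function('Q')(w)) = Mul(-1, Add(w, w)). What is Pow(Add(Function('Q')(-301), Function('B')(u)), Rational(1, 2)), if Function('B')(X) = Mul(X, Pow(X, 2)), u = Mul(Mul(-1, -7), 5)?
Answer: Pow(42789, Rational(1, 2)) ≈ 206.85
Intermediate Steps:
u = 35 (u = Mul(7, 5) = 35)
Function('Q')(w) = Mul(Rational(2, 7), w) (Function('Q')(w) = Mul(Rational(-1, 7), Mul(-1, Add(w, w))) = Mul(Rational(-1, 7), Mul(-1, Mul(2, w))) = Mul(Rational(-1, 7), Mul(-2, w)) = Mul(Rational(2, 7), w))
Function('B')(X) = Pow(X, 3)
Pow(Add(Function('Q')(-301), Function('B')(u)), Rational(1, 2)) = Pow(Add(Mul(Rational(2, 7), -301), Pow(35, 3)), Rational(1, 2)) = Pow(Add(-86, 42875), Rational(1, 2)) = Pow(42789, Rational(1, 2))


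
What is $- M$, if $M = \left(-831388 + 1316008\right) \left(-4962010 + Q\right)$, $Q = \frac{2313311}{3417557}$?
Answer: $\frac{57469661411196060}{23899} \approx 2.4047 \cdot 10^{12}$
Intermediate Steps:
$Q = \frac{16177}{23899}$ ($Q = 2313311 \cdot \frac{1}{3417557} = \frac{16177}{23899} \approx 0.67689$)
$M = - \frac{57469661411196060}{23899}$ ($M = \left(-831388 + 1316008\right) \left(-4962010 + \frac{16177}{23899}\right) = 484620 \left(- \frac{118587060813}{23899}\right) = - \frac{57469661411196060}{23899} \approx -2.4047 \cdot 10^{12}$)
$- M = \left(-1\right) \left(- \frac{57469661411196060}{23899}\right) = \frac{57469661411196060}{23899}$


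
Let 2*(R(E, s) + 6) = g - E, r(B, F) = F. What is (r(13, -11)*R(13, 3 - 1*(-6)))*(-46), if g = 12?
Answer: -3289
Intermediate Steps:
R(E, s) = -E/2 (R(E, s) = -6 + (12 - E)/2 = -6 + (6 - E/2) = -E/2)
(r(13, -11)*R(13, 3 - 1*(-6)))*(-46) = -(-11)*13/2*(-46) = -11*(-13/2)*(-46) = (143/2)*(-46) = -3289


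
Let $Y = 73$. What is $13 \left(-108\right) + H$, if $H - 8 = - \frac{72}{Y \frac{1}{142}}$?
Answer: $- \frac{112132}{73} \approx -1536.1$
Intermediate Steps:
$H = - \frac{9640}{73}$ ($H = 8 - \frac{72}{73 \cdot \frac{1}{142}} = 8 - \frac{72}{\frac{73}{142}} = 8 - \frac{10224}{73} = - \frac{9640}{73} \approx -132.05$)
$13 \left(-108\right) + H = 13 \left(-108\right) - \frac{9640}{73} = -1404 - \frac{9640}{73} = - \frac{112132}{73}$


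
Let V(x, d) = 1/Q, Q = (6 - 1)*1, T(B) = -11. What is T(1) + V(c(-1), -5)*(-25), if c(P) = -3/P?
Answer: -16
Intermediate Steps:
Q = 5 (Q = 5*1 = 5)
V(x, d) = ⅕ (V(x, d) = 1/5 = ⅕)
T(1) + V(c(-1), -5)*(-25) = -11 + (⅕)*(-25) = -11 - 5 = -16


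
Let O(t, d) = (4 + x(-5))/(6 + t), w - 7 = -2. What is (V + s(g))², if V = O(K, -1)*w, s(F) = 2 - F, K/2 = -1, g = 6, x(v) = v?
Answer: 441/16 ≈ 27.563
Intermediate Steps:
w = 5 (w = 7 - 2 = 5)
K = -2 (K = 2*(-1) = -2)
O(t, d) = -1/(6 + t) (O(t, d) = (4 - 5)/(6 + t) = -1/(6 + t))
V = -5/4 (V = -1/(6 - 2)*5 = -1/4*5 = -1*¼*5 = -¼*5 = -5/4 ≈ -1.2500)
(V + s(g))² = (-5/4 + (2 - 1*6))² = (-5/4 + (2 - 6))² = (-5/4 - 4)² = (-21/4)² = 441/16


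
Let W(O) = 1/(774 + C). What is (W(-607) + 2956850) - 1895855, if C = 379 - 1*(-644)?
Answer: 1906608016/1797 ≈ 1.0610e+6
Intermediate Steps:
C = 1023 (C = 379 + 644 = 1023)
W(O) = 1/1797 (W(O) = 1/(774 + 1023) = 1/1797)
(W(-607) + 2956850) - 1895855 = (1/1797 + 2956850) - 1895855 = 5313459451/1797 - 1895855 = 1906608016/1797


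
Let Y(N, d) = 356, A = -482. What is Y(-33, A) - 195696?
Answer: -195340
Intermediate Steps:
Y(-33, A) - 195696 = 356 - 195696 = -195340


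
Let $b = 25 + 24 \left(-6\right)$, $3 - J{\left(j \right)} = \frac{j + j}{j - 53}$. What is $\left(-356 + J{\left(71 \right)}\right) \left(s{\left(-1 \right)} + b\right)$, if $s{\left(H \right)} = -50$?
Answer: $\frac{548912}{9} \approx 60990.0$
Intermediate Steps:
$J{\left(j \right)} = 3 - \frac{2 j}{-53 + j}$ ($J{\left(j \right)} = 3 - \frac{j + j}{j - 53} = 3 - \frac{2 j}{-53 + j}$)
$b = -119$ ($b = 25 - 144 = -119$)
$\left(-356 + J{\left(71 \right)}\right) \left(s{\left(-1 \right)} + b\right) = \left(-356 + \frac{-159 + 71}{-53 + 71}\right) \left(-50 - 119\right) = \left(-356 + \frac{1}{18} \left(-88\right)\right) \left(-169\right) = \left(-356 - \frac{44}{9}\right) \left(-169\right) = \left(- \frac{3248}{9}\right) \left(-169\right) = \frac{548912}{9}$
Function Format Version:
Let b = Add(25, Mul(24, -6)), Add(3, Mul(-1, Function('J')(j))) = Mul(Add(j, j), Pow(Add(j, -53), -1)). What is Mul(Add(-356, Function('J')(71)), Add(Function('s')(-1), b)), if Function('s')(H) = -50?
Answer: Rational(548912, 9) ≈ 60990.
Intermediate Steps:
Function('J')(j) = Add(3, Mul(-2, j, Pow(Add(-53, j), -1))) (Function('J')(j) = Add(3, Mul(-1, Mul(Add(j, j), Pow(Add(j, -53), -1)))) = Add(3, Mul(-1, Mul(Mul(2, j), Pow(Add(-53, j), -1)))) = Add(3, Mul(-1, Mul(2, j, Pow(Add(-53, j), -1)))) = Add(3, Mul(-2, j, Pow(Add(-53, j), -1))))
b = -119 (b = Add(25, -144) = -119)
Mul(Add(-356, Function('J')(71)), Add(Function('s')(-1), b)) = Mul(Add(-356, Mul(Pow(Add(-53, 71), -1), Add(-159, 71))), Add(-50, -119)) = Mul(Add(-356, Mul(Pow(18, -1), -88)), -169) = Mul(Add(-356, Mul(Rational(1, 18), -88)), -169) = Mul(Add(-356, Rational(-44, 9)), -169) = Mul(Rational(-3248, 9), -169) = Rational(548912, 9)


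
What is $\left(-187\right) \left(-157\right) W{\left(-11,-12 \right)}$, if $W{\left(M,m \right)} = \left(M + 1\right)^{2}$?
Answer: $2935900$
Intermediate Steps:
$W{\left(M,m \right)} = \left(1 + M\right)^{2}$
$\left(-187\right) \left(-157\right) W{\left(-11,-12 \right)} = \left(-187\right) \left(-157\right) \left(1 - 11\right)^{2} = 29359 \left(-10\right)^{2} = 29359 \cdot 100 = 2935900$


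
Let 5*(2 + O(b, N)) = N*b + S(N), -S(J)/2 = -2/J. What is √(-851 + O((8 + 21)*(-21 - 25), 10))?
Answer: I*√88023/5 ≈ 59.337*I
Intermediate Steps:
S(J) = 4/J (S(J) = -(-4)/J = 4/J)
O(b, N) = -2 + 4/(5*N) + N*b/5 (O(b, N) = -2 + (N*b + 4/N)/5 = -2 + (4/N + N*b)/5 = -2 + (4/(5*N) + N*b/5) = -2 + 4/(5*N) + N*b/5)
√(-851 + O((8 + 21)*(-21 - 25), 10)) = √(-851 + (⅕)*(4 + 10*(-10 + 10*((8 + 21)*(-21 - 25))))/10) = √(-851 + (⅕)*(⅒)*(4 + 10*(-10 + 10*(29*(-46))))) = √(-851 + (⅕)*(⅒)*(4 + 10*(-10 + 10*(-1334)))) = √(-851 + (⅕)*(⅒)*(4 + 10*(-10 - 13340))) = √(-851 + (⅕)*(⅒)*(4 + 10*(-13350))) = √(-851 + (⅕)*(⅒)*(4 - 133500)) = √(-851 + (⅕)*(⅒)*(-133496)) = √(-851 - 66748/25) = √(-88023/25) = I*√88023/5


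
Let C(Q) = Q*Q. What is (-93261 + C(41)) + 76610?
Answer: -14970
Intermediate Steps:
C(Q) = Q²
(-93261 + C(41)) + 76610 = (-93261 + 41²) + 76610 = (-93261 + 1681) + 76610 = -91580 + 76610 = -14970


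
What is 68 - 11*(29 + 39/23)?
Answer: -6202/23 ≈ -269.65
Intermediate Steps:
68 - 11*(29 + 39/23) = 68 - 11*706/23 = 68 - 7766/23 = -6202/23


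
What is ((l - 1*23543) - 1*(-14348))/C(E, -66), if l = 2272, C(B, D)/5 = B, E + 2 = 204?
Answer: -6923/1010 ≈ -6.8545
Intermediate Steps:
E = 202 (E = -2 + 204 = 202)
C(B, D) = 5*B
((l - 1*23543) - 1*(-14348))/C(E, -66) = ((2272 - 1*23543) - 1*(-14348))/((5*202)) = ((2272 - 23543) + 14348)/1010 = (-21271 + 14348)*(1/1010) = -6923*1/1010 = -6923/1010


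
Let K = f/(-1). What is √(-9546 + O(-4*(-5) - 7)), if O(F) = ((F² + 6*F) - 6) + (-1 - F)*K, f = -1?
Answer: I*√9319 ≈ 96.535*I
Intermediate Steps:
K = 1 (K = -1/(-1) = -1*(-1) = 1)
O(F) = -7 + F² + 5*F (O(F) = ((F² + 6*F) - 6) + (-1 - F)*1 = (-6 + F² + 6*F) + (-1 - F) = -7 + F² + 5*F)
√(-9546 + O(-4*(-5) - 7)) = √(-9546 + (-7 + (-4*(-5) - 7)² + 5*(-4*(-5) - 7))) = √(-9546 + (-7 + (20 - 7)² + 5*(20 - 7))) = √(-9546 + (-7 + 13² + 5*13)) = √(-9546 + (-7 + 169 + 65)) = √(-9546 + 227) = √(-9319) = I*√9319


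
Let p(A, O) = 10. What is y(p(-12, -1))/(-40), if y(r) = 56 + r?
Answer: -33/20 ≈ -1.6500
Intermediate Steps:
y(p(-12, -1))/(-40) = (56 + 10)/(-40) = 66*(-1/40) = -33/20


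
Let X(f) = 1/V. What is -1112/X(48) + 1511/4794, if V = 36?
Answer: -191911897/4794 ≈ -40032.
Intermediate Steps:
X(f) = 1/36
-1112/X(48) + 1511/4794 = -1112/1/36 + 1511/4794 = -1112*36 + 1511*(1/4794) = -40032 + 1511/4794 = -191911897/4794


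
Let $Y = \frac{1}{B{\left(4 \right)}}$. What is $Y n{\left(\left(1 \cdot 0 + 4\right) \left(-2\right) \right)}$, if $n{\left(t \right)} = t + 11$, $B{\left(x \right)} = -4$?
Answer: $- \frac{3}{4} \approx -0.75$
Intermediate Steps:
$n{\left(t \right)} = 11 + t$
$Y = - \frac{1}{4}$ ($Y = \frac{1}{-4} = - \frac{1}{4} \approx -0.25$)
$Y n{\left(\left(1 \cdot 0 + 4\right) \left(-2\right) \right)} = - \frac{11 + \left(1 \cdot 0 + 4\right) \left(-2\right)}{4} = - \frac{11 + \left(0 + 4\right) \left(-2\right)}{4} = - \frac{11 + 4 \left(-2\right)}{4} = - \frac{11 - 8}{4} = \left(- \frac{1}{4}\right) 3 = - \frac{3}{4}$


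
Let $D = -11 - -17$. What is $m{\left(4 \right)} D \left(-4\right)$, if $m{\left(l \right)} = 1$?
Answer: $-24$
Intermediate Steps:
$D = 6$ ($D = -11 + 17 = 6$)
$m{\left(4 \right)} D \left(-4\right) = 1 \cdot 6 \left(-4\right) = 6 \left(-4\right) = -24$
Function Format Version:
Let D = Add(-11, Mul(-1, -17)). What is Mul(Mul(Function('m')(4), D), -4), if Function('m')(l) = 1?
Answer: -24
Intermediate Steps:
D = 6 (D = Add(-11, 17) = 6)
Mul(Mul(Function('m')(4), D), -4) = Mul(Mul(1, 6), -4) = Mul(6, -4) = -24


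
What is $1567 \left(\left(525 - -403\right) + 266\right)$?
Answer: $1870998$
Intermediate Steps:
$1567 \left(\left(525 - -403\right) + 266\right) = 1567 \left(\left(525 + 403\right) + 266\right) = 1567 \left(928 + 266\right) = 1567 \cdot 1194 = 1870998$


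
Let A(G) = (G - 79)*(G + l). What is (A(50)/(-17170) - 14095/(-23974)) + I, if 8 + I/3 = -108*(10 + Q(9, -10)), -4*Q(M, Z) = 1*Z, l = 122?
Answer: -838316805729/205816790 ≈ -4073.1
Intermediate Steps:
Q(M, Z) = -Z/4
A(G) = (-79 + G)*(122 + G) (A(G) = (G - 79)*(G + 122) = (-79 + G)*(122 + G))
I = -4074 (I = -24 + 3*(-108*(10 - ¼*(-10))) = -24 + 3*(-108*(10 + 5/2)) = -24 + 3*(-108*25/2) = -24 + 3*(-1350) = -24 - 4050 = -4074)
(A(50)/(-17170) - 14095/(-23974)) + I = ((-9638 + 50² + 43*50)/(-17170) - 14095/(-23974)) - 4074 = ((-9638 + 2500 + 2150)*(-1/17170) - 14095*(-1/23974)) - 4074 = (-4988*(-1/17170) + 14095/23974) - 4074 = (2494/8585 + 14095/23974) - 4074 = 180796731/205816790 - 4074 = -838316805729/205816790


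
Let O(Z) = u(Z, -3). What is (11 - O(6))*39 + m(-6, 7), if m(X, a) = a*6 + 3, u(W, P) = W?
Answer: 240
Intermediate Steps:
O(Z) = Z
m(X, a) = 3 + 6*a (m(X, a) = 6*a + 3 = 3 + 6*a)
(11 - O(6))*39 + m(-6, 7) = (11 - 1*6)*39 + (3 + 6*7) = (11 - 6)*39 + (3 + 42) = 5*39 + 45 = 195 + 45 = 240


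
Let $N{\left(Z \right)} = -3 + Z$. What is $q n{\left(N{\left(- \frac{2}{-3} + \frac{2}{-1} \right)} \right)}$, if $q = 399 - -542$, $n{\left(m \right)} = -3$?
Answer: $-2823$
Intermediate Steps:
$q = 941$ ($q = 399 + 542 = 941$)
$q n{\left(N{\left(- \frac{2}{-3} + \frac{2}{-1} \right)} \right)} = 941 \left(-3\right) = -2823$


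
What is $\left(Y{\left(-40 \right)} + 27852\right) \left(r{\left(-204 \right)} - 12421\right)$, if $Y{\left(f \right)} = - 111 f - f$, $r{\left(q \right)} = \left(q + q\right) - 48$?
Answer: $-416339164$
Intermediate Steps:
$r{\left(q \right)} = -48 + 2 q$ ($r{\left(q \right)} = 2 q - 48 = -48 + 2 q$)
$Y{\left(f \right)} = - 112 f$
$\left(Y{\left(-40 \right)} + 27852\right) \left(r{\left(-204 \right)} - 12421\right) = \left(\left(-112\right) \left(-40\right) + 27852\right) \left(\left(-48 + 2 \left(-204\right)\right) - 12421\right) = \left(4480 + 27852\right) \left(\left(-48 - 408\right) - 12421\right) = 32332 \left(-456 - 12421\right) = 32332 \left(-12877\right) = -416339164$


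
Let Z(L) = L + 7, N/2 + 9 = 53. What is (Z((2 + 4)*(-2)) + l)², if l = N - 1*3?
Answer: 6400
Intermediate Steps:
N = 88 (N = -18 + 2*53 = -18 + 106 = 88)
Z(L) = 7 + L
l = 85 (l = 88 - 1*3 = 88 - 3 = 85)
(Z((2 + 4)*(-2)) + l)² = ((7 + (2 + 4)*(-2)) + 85)² = ((7 + 6*(-2)) + 85)² = ((7 - 12) + 85)² = (-5 + 85)² = 80² = 6400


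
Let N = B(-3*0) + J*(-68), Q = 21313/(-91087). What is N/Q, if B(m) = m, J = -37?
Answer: -229174892/21313 ≈ -10753.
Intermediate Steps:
Q = -21313/91087 (Q = 21313*(-1/91087) = -21313/91087 ≈ -0.23399)
N = 2516 (N = -3*0 - 37*(-68) = 0 + 2516 = 2516)
N/Q = 2516/(-21313/91087) = 2516*(-91087/21313) = -229174892/21313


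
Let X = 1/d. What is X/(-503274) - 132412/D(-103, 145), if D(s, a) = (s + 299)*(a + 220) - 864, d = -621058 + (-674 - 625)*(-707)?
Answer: -4953565188491039/2644006383564510 ≈ -1.8735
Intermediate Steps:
d = 297335 (d = -621058 - 1299*(-707) = -621058 + 918393 = 297335)
X = 1/297335 ≈ 3.3632e-6
D(s, a) = -864 + (220 + a)*(299 + s) (D(s, a) = (299 + s)*(220 + a) - 864 = (220 + a)*(299 + s) - 864 = -864 + (220 + a)*(299 + s))
X/(-503274) - 132412/D(-103, 145) = (1/297335)/(-503274) - 132412/(64916 + 220*(-103) + 299*145 + 145*(-103)) = (1/297335)*(-1/503274) - 132412/(64916 - 22660 + 43355 - 14935) = -1/149640974790 - 132412/70676 = -1/149640974790 - 132412*1/70676 = -1/149640974790 - 33103/17669 = -4953565188491039/2644006383564510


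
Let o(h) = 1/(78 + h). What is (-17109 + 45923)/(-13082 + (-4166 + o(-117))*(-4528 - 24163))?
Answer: 86442/358543079 ≈ 0.00024109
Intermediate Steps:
(-17109 + 45923)/(-13082 + (-4166 + o(-117))*(-4528 - 24163)) = (-17109 + 45923)/(-13082 + (-4166 + 1/(78 - 117))*(-4528 - 24163)) = 28814/(-13082 + (-4166 + 1/(-39))*(-28691)) = 28814/(-13082 + (-4166 - 1/39)*(-28691)) = 28814/(-13082 - 162475/39*(-28691)) = 28814/(-13082 + 358582325/3) = 28814/(358543079/3) = 28814*(3/358543079) = 86442/358543079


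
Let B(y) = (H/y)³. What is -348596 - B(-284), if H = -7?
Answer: -7985045949527/22906304 ≈ -3.4860e+5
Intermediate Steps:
B(y) = -343/y³ (B(y) = (-7/y)³ = -343/y³)
-348596 - B(-284) = -348596 - (-343)/(-284)³ = -348596 - (-343)*(-1)/22906304 = -348596 - 1*343/22906304 = -348596 - 343/22906304 = -7985045949527/22906304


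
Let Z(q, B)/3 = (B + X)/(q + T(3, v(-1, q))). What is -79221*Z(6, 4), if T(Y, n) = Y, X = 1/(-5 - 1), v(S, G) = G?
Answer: -607361/6 ≈ -1.0123e+5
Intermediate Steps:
X = -⅙ (X = 1/(-6) = -⅙ ≈ -0.16667)
Z(q, B) = 3*(-⅙ + B)/(3 + q) (Z(q, B) = 3*((B - ⅙)/(q + 3)) = 3*((-⅙ + B)/(3 + q)) = 3*(-⅙ + B)/(3 + q))
-79221*Z(6, 4) = -79221*(-1 + 6*4)/(2*(3 + 6)) = -79221*(-1 + 24)/(2*9) = -79221*23/(2*9) = -79221*23/18 = -607361/6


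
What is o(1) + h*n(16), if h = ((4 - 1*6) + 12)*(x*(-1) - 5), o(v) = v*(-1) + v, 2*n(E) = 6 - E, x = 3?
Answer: 400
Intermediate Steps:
n(E) = 3 - E/2 (n(E) = (6 - E)/2 = 3 - E/2)
o(v) = 0 (o(v) = -v + v = 0)
h = -80 (h = ((4 - 1*6) + 12)*(3*(-1) - 5) = ((4 - 6) + 12)*(-3 - 5) = (-2 + 12)*(-8) = 10*(-8) = -80)
o(1) + h*n(16) = 0 - 80*(3 - ½*16) = 0 - 80*(3 - 8) = 0 - 80*(-5) = 0 + 400 = 400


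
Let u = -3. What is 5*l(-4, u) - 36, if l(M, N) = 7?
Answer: -1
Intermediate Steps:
5*l(-4, u) - 36 = 5*7 - 36 = 35 - 36 = -1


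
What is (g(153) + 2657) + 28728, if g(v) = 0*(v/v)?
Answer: 31385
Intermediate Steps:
g(v) = 0 (g(v) = 0*1 = 0)
(g(153) + 2657) + 28728 = (0 + 2657) + 28728 = 2657 + 28728 = 31385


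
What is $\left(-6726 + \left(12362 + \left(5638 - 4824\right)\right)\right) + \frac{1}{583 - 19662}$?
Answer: $\frac{123059549}{19079} \approx 6450.0$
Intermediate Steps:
$\left(-6726 + \left(12362 + \left(5638 - 4824\right)\right)\right) + \frac{1}{583 - 19662} = \left(-6726 + \left(12362 + \left(5638 - 4824\right)\right)\right) + \frac{1}{-19079} = \left(-6726 + \left(12362 + 814\right)\right) - \frac{1}{19079} = \left(-6726 + 13176\right) - \frac{1}{19079} = 6450 - \frac{1}{19079} = \frac{123059549}{19079}$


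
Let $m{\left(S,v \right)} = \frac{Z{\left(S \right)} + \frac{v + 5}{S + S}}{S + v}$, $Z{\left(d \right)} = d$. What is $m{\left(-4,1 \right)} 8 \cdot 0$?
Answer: $0$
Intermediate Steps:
$m{\left(S,v \right)} = \frac{S + \frac{5 + v}{2 S}}{S + v}$ ($m{\left(S,v \right)} = \frac{S + \frac{v + 5}{S + S}}{S + v} = \frac{S + \frac{5 + v}{2 S}}{S + v}$)
$m{\left(-4,1 \right)} 8 \cdot 0 = \frac{5 + 1 + 2 \left(-4\right)^{2}}{2 \left(-4\right) \left(-4 + 1\right)} 8 \cdot 0 = \frac{1}{2} \left(- \frac{1}{4}\right) \frac{1}{-3} \left(5 + 1 + 2 \cdot 16\right) 8 \cdot 0 = \frac{1}{2} \left(- \frac{1}{4}\right) \left(- \frac{1}{3}\right) \left(5 + 1 + 32\right) 8 \cdot 0 = \frac{1}{2} \left(- \frac{1}{4}\right) \left(- \frac{1}{3}\right) 38 \cdot 8 \cdot 0 = \frac{19}{12} \cdot 8 \cdot 0 = \frac{38}{3} \cdot 0 = 0$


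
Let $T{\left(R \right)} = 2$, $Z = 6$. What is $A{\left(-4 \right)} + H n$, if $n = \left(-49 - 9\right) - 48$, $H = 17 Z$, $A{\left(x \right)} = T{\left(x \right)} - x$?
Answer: $-10806$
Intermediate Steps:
$A{\left(x \right)} = 2 - x$
$H = 102$ ($H = 17 \cdot 6 = 102$)
$n = -106$ ($n = -58 - 48 = -106$)
$A{\left(-4 \right)} + H n = \left(2 - -4\right) + 102 \left(-106\right) = \left(2 + 4\right) - 10812 = 6 - 10812 = -10806$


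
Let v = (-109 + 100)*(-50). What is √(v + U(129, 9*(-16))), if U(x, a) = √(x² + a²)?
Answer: √(450 + 3*√4153) ≈ 25.364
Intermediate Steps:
v = 450 (v = -9*(-50) = 450)
U(x, a) = √(a² + x²)
√(v + U(129, 9*(-16))) = √(450 + √((9*(-16))² + 129²)) = √(450 + √((-144)² + 16641)) = √(450 + √(20736 + 16641)) = √(450 + √37377) = √(450 + 3*√4153)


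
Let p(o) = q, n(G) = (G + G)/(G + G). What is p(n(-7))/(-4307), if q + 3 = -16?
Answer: 19/4307 ≈ 0.0044114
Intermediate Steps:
q = -19 (q = -3 - 16 = -19)
n(G) = 1 (n(G) = (2*G)/((2*G)) = (2*G)*(1/(2*G)) = 1)
p(o) = -19
p(n(-7))/(-4307) = -19/(-4307) = -19*(-1/4307) = 19/4307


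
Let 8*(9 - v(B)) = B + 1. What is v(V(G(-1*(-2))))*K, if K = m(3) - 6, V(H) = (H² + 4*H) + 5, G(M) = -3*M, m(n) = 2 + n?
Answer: -27/4 ≈ -6.7500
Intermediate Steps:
V(H) = 5 + H² + 4*H
v(B) = 71/8 - B/8 (v(B) = 9 - (B + 1)/8 = 9 - (1 + B)/8 = 9 + (-⅛ - B/8) = 71/8 - B/8)
K = -1 (K = (2 + 3) - 6 = 5 - 6 = -1)
v(V(G(-1*(-2))))*K = (71/8 - (5 + (-(-3)*(-2))² + 4*(-(-3)*(-2)))/8)*(-1) = (71/8 - (5 + (-3*2)² + 4*(-3*2))/8)*(-1) = (71/8 - (5 + (-6)² + 4*(-6))/8)*(-1) = (71/8 - (5 + 36 - 24)/8)*(-1) = (71/8 - ⅛*17)*(-1) = (71/8 - 17/8)*(-1) = (27/4)*(-1) = -27/4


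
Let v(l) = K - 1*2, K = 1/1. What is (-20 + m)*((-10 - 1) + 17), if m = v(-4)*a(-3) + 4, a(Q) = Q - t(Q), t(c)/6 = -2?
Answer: -150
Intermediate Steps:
t(c) = -12 (t(c) = 6*(-2) = -12)
K = 1
a(Q) = 12 + Q (a(Q) = Q - 1*(-12) = Q + 12 = 12 + Q)
v(l) = -1 (v(l) = 1 - 1*2 = 1 - 2 = -1)
m = -5 (m = -(12 - 3) + 4 = -1*9 + 4 = -9 + 4 = -5)
(-20 + m)*((-10 - 1) + 17) = (-20 - 5)*((-10 - 1) + 17) = -25*(-11 + 17) = -25*6 = -150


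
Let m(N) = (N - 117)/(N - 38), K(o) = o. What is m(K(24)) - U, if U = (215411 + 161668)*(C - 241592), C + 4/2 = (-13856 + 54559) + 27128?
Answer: 917313295971/14 ≈ 6.5522e+10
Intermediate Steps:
m(N) = (-117 + N)/(-38 + N)
C = 67829 (C = -2 + ((-13856 + 54559) + 27128) = -2 + (40703 + 27128) = -2 + 67831 = 67829)
U = -65522378277 (U = (215411 + 161668)*(67829 - 241592) = 377079*(-173763) = -65522378277)
m(K(24)) - U = (-117 + 24)/(-38 + 24) - 1*(-65522378277) = -93/(-14) + 65522378277 = -1/14*(-93) + 65522378277 = 93/14 + 65522378277 = 917313295971/14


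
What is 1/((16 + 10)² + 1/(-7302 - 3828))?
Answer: 11130/7523879 ≈ 0.0014793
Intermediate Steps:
1/((16 + 10)² + 1/(-7302 - 3828)) = 1/(26² + 1/(-11130)) = 1/(676 - 1/11130) = 1/(7523879/11130) = 11130/7523879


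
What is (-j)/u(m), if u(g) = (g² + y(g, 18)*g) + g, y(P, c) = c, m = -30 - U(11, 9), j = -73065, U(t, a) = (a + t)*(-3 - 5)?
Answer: 14613/3874 ≈ 3.7721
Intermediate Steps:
U(t, a) = -8*a - 8*t (U(t, a) = (a + t)*(-8) = -8*a - 8*t)
m = 130 (m = -30 - (-8*9 - 8*11) = -30 - (-72 - 88) = -30 - 1*(-160) = -30 + 160 = 130)
u(g) = g² + 19*g (u(g) = (g² + 18*g) + g = g² + 19*g)
(-j)/u(m) = (-1*(-73065))/((130*(19 + 130))) = 73065/((130*149)) = 73065/19370 = 73065*(1/19370) = 14613/3874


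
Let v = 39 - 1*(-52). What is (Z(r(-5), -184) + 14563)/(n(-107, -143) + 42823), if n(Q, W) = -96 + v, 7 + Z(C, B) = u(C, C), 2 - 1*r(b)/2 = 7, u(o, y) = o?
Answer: 7273/21409 ≈ 0.33972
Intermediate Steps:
r(b) = -10 (r(b) = 4 - 2*7 = 4 - 14 = -10)
v = 91 (v = 39 + 52 = 91)
Z(C, B) = -7 + C
n(Q, W) = -5 (n(Q, W) = -96 + 91 = -5)
(Z(r(-5), -184) + 14563)/(n(-107, -143) + 42823) = ((-7 - 10) + 14563)/(-5 + 42823) = (-17 + 14563)/42818 = 14546*(1/42818) = 7273/21409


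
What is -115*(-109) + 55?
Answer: 12590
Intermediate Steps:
-115*(-109) + 55 = 12535 + 55 = 12590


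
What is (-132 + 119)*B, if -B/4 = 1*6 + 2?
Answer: 416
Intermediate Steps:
B = -32 (B = -4*(1*6 + 2) = -4*(6 + 2) = -4*8 = -32)
(-132 + 119)*B = (-132 + 119)*(-32) = -13*(-32) = 416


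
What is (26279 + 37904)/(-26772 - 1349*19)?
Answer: -64183/52403 ≈ -1.2248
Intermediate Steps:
(26279 + 37904)/(-26772 - 1349*19) = 64183/(-26772 - 25631) = 64183/(-52403) = 64183*(-1/52403) = -64183/52403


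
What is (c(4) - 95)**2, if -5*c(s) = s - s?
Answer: 9025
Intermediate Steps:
c(s) = 0 (c(s) = -(s - s)/5 = -1/5*0 = 0)
(c(4) - 95)**2 = (0 - 95)**2 = (-95)**2 = 9025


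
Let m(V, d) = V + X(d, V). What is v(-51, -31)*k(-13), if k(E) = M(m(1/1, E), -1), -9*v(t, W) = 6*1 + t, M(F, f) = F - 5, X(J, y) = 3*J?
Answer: -215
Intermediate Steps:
m(V, d) = V + 3*d
M(F, f) = -5 + F
v(t, W) = -⅔ - t/9 (v(t, W) = -(6*1 + t)/9 = -(6 + t)/9 = -⅔ - t/9)
k(E) = -4 + 3*E (k(E) = -5 + (1/1 + 3*E) = -5 + (1*1 + 3*E) = -5 + (1 + 3*E) = -4 + 3*E)
v(-51, -31)*k(-13) = (-⅔ - ⅑*(-51))*(-4 + 3*(-13)) = (-⅔ + 17/3)*(-4 - 39) = 5*(-43) = -215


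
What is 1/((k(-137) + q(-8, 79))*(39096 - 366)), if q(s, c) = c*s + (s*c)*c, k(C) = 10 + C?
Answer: -1/1963107510 ≈ -5.0940e-10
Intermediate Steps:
q(s, c) = c*s + s*c**2 (q(s, c) = c*s + (c*s)*c = c*s + s*c**2)
1/((k(-137) + q(-8, 79))*(39096 - 366)) = 1/(((10 - 137) + 79*(-8)*(1 + 79))*(39096 - 366)) = 1/((-127 + 79*(-8)*80)*38730) = 1/((-127 - 50560)*38730) = 1/(-50687*38730) = 1/(-1963107510) = -1/1963107510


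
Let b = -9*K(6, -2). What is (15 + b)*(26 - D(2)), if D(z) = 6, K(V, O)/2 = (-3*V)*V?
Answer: 39180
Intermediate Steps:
K(V, O) = -6*V² (K(V, O) = 2*((-3*V)*V) = 2*(-3*V²) = -6*V²)
b = 1944 (b = -(-54)*6² = -(-54)*36 = -9*(-216) = 1944)
(15 + b)*(26 - D(2)) = (15 + 1944)*(26 - 1*6) = 1959*(26 - 6) = 1959*20 = 39180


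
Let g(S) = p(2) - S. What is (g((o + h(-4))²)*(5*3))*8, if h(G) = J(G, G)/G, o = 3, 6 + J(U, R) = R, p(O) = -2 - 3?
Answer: -4230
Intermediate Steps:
p(O) = -5
J(U, R) = -6 + R
h(G) = (-6 + G)/G
g(S) = -5 - S
(g((o + h(-4))²)*(5*3))*8 = ((-5 - (3 + (-6 - 4)/(-4))²)*(5*3))*8 = ((-5 - (3 - ¼*(-10))²)*15)*8 = ((-5 - (3 + 5/2)²)*15)*8 = ((-5 - (11/2)²)*15)*8 = ((-5 - 1*121/4)*15)*8 = ((-5 - 121/4)*15)*8 = -141/4*15*8 = -2115/4*8 = -4230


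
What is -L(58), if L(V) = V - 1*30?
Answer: -28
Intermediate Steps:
L(V) = -30 + V (L(V) = V - 30 = -30 + V)
-L(58) = -(-30 + 58) = -1*28 = -28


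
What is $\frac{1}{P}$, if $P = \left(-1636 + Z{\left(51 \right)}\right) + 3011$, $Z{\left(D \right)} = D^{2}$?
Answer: $\frac{1}{3976} \approx 0.00025151$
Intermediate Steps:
$P = 3976$ ($P = \left(-1636 + 51^{2}\right) + 3011 = \left(-1636 + 2601\right) + 3011 = 965 + 3011 = 3976$)
$\frac{1}{P} = \frac{1}{3976}$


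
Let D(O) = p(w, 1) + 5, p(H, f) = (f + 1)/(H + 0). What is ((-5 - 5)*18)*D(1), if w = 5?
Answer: -972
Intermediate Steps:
p(H, f) = (1 + f)/H
D(O) = 27/5 (D(O) = (1 + 1)/5 + 5 = (⅕)*2 + 5 = ⅖ + 5 = 27/5)
((-5 - 5)*18)*D(1) = ((-5 - 5)*18)*(27/5) = -10*18*(27/5) = -180*27/5 = -972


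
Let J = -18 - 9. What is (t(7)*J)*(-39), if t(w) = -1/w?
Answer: -1053/7 ≈ -150.43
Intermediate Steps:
J = -27
(t(7)*J)*(-39) = (-1/7*(-27))*(-39) = (-1*⅐*(-27))*(-39) = -⅐*(-27)*(-39) = (27/7)*(-39) = -1053/7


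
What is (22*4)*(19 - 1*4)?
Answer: 1320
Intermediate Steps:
(22*4)*(19 - 1*4) = 88*(19 - 4) = 88*15 = 1320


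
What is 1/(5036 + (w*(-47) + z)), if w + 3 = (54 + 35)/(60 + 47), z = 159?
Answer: 107/566769 ≈ 0.00018879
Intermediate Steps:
w = -232/107 (w = -3 + (54 + 35)/(60 + 47) = -3 + 89/107 = -232/107 ≈ -2.1682)
1/(5036 + (w*(-47) + z)) = 1/(5036 + (-232/107*(-47) + 159)) = 1/(5036 + (10904/107 + 159)) = 1/(5036 + 27917/107) = 1/(566769/107) = 107/566769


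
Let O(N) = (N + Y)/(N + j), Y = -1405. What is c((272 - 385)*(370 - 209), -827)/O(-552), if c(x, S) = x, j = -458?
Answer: -18374930/1957 ≈ -9389.3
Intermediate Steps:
O(N) = (-1405 + N)/(-458 + N) (O(N) = (N - 1405)/(N - 458) = (-1405 + N)/(-458 + N))
c((272 - 385)*(370 - 209), -827)/O(-552) = ((272 - 385)*(370 - 209))/(((-1405 - 552)/(-458 - 552))) = (-113*161)/((-1957/(-1010))) = -18193/((-1/1010*(-1957))) = -18193/1957/1010 = -18193*1010/1957 = -18374930/1957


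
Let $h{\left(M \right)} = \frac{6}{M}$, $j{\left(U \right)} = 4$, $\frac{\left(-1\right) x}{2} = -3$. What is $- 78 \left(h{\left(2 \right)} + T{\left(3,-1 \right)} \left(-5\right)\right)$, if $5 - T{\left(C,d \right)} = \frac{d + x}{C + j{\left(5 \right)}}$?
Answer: $\frac{10062}{7} \approx 1437.4$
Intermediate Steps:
$x = 6$ ($x = \left(-2\right) \left(-3\right) = 6$)
$T{\left(C,d \right)} = 5 - \frac{6 + d}{4 + C}$ ($T{\left(C,d \right)} = 5 - \frac{d + 6}{C + 4} = 5 - \frac{6 + d}{4 + C}$)
$- 78 \left(h{\left(2 \right)} + T{\left(3,-1 \right)} \left(-5\right)\right) = - 78 \left(\frac{6}{2} + \frac{14 - -1 + 5 \cdot 3}{4 + 3} \left(-5\right)\right) = - 78 \left(6 \cdot \frac{1}{2} + \frac{14 + 1 + 15}{7} \left(-5\right)\right) = - 78 \left(3 + \frac{1}{7} \cdot 30 \left(-5\right)\right) = - 78 \left(3 + \frac{30}{7} \left(-5\right)\right) = - 78 \left(3 - \frac{150}{7}\right) = \left(-78\right) \left(- \frac{129}{7}\right) = \frac{10062}{7}$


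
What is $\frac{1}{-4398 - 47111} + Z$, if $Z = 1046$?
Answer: $\frac{53878413}{51509} \approx 1046.0$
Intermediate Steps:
$\frac{1}{-4398 - 47111} + Z = \frac{1}{-4398 - 47111} + 1046 = \frac{1}{-51509} + 1046 = - \frac{1}{51509} + 1046 = \frac{53878413}{51509}$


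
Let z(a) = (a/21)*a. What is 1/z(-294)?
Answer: 1/4116 ≈ 0.00024295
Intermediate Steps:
z(a) = a²/21 (z(a) = (a*(1/21))*a = (a/21)*a = a²/21)
1/z(-294) = 1/((1/21)*(-294)²) = 1/((1/21)*86436) = 1/4116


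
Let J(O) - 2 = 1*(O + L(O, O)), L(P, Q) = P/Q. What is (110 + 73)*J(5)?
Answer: 1464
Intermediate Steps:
J(O) = 3 + O (J(O) = 2 + 1*(O + O/O) = 2 + 1*(O + 1) = 2 + 1*(1 + O) = 2 + (1 + O) = 3 + O)
(110 + 73)*J(5) = (110 + 73)*(3 + 5) = 183*8 = 1464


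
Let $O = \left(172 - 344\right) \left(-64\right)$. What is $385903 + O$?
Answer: $396911$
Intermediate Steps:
$O = 11008$ ($O = \left(-172\right) \left(-64\right) = 11008$)
$385903 + O = 385903 + 11008 = 396911$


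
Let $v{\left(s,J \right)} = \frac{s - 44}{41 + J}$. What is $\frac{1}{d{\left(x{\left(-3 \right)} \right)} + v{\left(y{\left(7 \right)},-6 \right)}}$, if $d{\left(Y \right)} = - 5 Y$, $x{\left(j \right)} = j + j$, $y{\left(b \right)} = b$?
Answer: $\frac{35}{1013} \approx 0.034551$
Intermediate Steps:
$v{\left(s,J \right)} = \frac{-44 + s}{41 + J}$
$x{\left(j \right)} = 2 j$
$\frac{1}{d{\left(x{\left(-3 \right)} \right)} + v{\left(y{\left(7 \right)},-6 \right)}} = \frac{1}{- 5 \cdot 2 \left(-3\right) + \frac{-44 + 7}{41 - 6}} = \frac{1}{\left(-5\right) \left(-6\right) + \frac{1}{35} \left(-37\right)} = \frac{1}{30 + \frac{1}{35} \left(-37\right)} = \frac{1}{30 - \frac{37}{35}} = \frac{1}{\frac{1013}{35}} = \frac{35}{1013}$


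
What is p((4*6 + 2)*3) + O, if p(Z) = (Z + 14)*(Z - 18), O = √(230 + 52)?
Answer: 5520 + √282 ≈ 5536.8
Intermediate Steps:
O = √282 ≈ 16.793
p(Z) = (-18 + Z)*(14 + Z) (p(Z) = (14 + Z)*(-18 + Z) = (-18 + Z)*(14 + Z))
p((4*6 + 2)*3) + O = (-252 + ((4*6 + 2)*3)² - 4*(4*6 + 2)*3) + √282 = (-252 + ((24 + 2)*3)² - 4*(24 + 2)*3) + √282 = (-252 + (26*3)² - 104*3) + √282 = (-252 + 78² - 4*78) + √282 = (-252 + 6084 - 312) + √282 = 5520 + √282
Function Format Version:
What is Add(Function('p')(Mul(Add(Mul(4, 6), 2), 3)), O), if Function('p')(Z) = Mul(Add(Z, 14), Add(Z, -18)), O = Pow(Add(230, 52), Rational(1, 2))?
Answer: Add(5520, Pow(282, Rational(1, 2))) ≈ 5536.8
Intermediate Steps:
O = Pow(282, Rational(1, 2)) ≈ 16.793
Function('p')(Z) = Mul(Add(-18, Z), Add(14, Z)) (Function('p')(Z) = Mul(Add(14, Z), Add(-18, Z)) = Mul(Add(-18, Z), Add(14, Z)))
Add(Function('p')(Mul(Add(Mul(4, 6), 2), 3)), O) = Add(Add(-252, Pow(Mul(Add(Mul(4, 6), 2), 3), 2), Mul(-4, Mul(Add(Mul(4, 6), 2), 3))), Pow(282, Rational(1, 2))) = Add(Add(-252, Pow(Mul(Add(24, 2), 3), 2), Mul(-4, Mul(Add(24, 2), 3))), Pow(282, Rational(1, 2))) = Add(Add(-252, Pow(Mul(26, 3), 2), Mul(-4, Mul(26, 3))), Pow(282, Rational(1, 2))) = Add(Add(-252, Pow(78, 2), Mul(-4, 78)), Pow(282, Rational(1, 2))) = Add(Add(-252, 6084, -312), Pow(282, Rational(1, 2))) = Add(5520, Pow(282, Rational(1, 2)))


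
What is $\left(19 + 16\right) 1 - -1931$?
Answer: $1966$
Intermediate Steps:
$\left(19 + 16\right) 1 - -1931 = 35 \cdot 1 + 1931 = 35 + 1931 = 1966$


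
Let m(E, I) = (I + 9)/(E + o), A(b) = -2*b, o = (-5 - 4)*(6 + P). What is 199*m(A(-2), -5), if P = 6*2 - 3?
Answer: -796/131 ≈ -6.0763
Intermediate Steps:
P = 9 (P = 12 - 3 = 9)
o = -135 (o = (-5 - 4)*(6 + 9) = -9*15 = -135)
m(E, I) = (9 + I)/(-135 + E) (m(E, I) = (I + 9)/(E - 135) = (9 + I)/(-135 + E))
199*m(A(-2), -5) = 199*((9 - 5)/(-135 - 2*(-2))) = 199*(4/(-135 + 4)) = 199*(4/(-131)) = 199*(-1/131*4) = 199*(-4/131) = -796/131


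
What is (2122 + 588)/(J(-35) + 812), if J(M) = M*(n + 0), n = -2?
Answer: 1355/441 ≈ 3.0726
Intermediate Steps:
J(M) = -2*M (J(M) = M*(-2 + 0) = M*(-2) = -2*M)
(2122 + 588)/(J(-35) + 812) = (2122 + 588)/(-2*(-35) + 812) = 2710/(70 + 812) = 2710/882 = 2710*(1/882) = 1355/441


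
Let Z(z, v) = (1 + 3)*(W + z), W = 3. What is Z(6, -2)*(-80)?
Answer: -2880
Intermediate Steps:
Z(z, v) = 12 + 4*z (Z(z, v) = (1 + 3)*(3 + z) = 4*(3 + z) = 12 + 4*z)
Z(6, -2)*(-80) = (12 + 4*6)*(-80) = (12 + 24)*(-80) = 36*(-80) = -2880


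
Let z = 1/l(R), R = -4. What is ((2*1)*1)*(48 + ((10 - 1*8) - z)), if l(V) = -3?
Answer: 302/3 ≈ 100.67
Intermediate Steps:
z = -⅓ (z = 1/(-3) = -⅓ ≈ -0.33333)
((2*1)*1)*(48 + ((10 - 1*8) - z)) = ((2*1)*1)*(48 + ((10 - 1*8) - 1*(-⅓))) = (2*1)*(48 + ((10 - 8) + ⅓)) = 2*(48 + (2 + ⅓)) = 2*(48 + 7/3) = 2*(151/3) = 302/3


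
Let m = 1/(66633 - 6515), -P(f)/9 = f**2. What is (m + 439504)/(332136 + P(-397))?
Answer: -26422101473/65308888710 ≈ -0.40457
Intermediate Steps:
P(f) = -9*f**2
m = 1/60118 ≈ 1.6634e-5
(m + 439504)/(332136 + P(-397)) = (1/60118 + 439504)/(332136 - 9*(-397)**2) = 26422101473/(60118*(332136 - 9*157609)) = 26422101473/(60118*(332136 - 1418481)) = (26422101473/60118)/(-1086345) = (26422101473/60118)*(-1/1086345) = -26422101473/65308888710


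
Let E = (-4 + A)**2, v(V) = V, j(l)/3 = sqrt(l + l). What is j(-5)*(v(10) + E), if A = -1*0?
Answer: 78*I*sqrt(10) ≈ 246.66*I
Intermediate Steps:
j(l) = 3*sqrt(2)*sqrt(l) (j(l) = 3*sqrt(l + l) = 3*sqrt(2*l) = 3*(sqrt(2)*sqrt(l)) = 3*sqrt(2)*sqrt(l))
A = 0
E = 16 (E = (-4 + 0)**2 = (-4)**2 = 16)
j(-5)*(v(10) + E) = (3*sqrt(2)*sqrt(-5))*(10 + 16) = (3*sqrt(2)*(I*sqrt(5)))*26 = (3*I*sqrt(10))*26 = 78*I*sqrt(10)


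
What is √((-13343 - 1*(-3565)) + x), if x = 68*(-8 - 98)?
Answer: I*√16986 ≈ 130.33*I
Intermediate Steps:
x = -7208 (x = 68*(-106) = -7208)
√((-13343 - 1*(-3565)) + x) = √((-13343 - 1*(-3565)) - 7208) = √((-13343 + 3565) - 7208) = √(-9778 - 7208) = √(-16986) = I*√16986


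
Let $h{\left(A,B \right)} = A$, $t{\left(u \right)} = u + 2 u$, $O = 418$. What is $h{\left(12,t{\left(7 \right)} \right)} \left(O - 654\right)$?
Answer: $-2832$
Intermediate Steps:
$t{\left(u \right)} = 3 u$
$h{\left(12,t{\left(7 \right)} \right)} \left(O - 654\right) = 12 \left(418 - 654\right) = 12 \left(-236\right) = -2832$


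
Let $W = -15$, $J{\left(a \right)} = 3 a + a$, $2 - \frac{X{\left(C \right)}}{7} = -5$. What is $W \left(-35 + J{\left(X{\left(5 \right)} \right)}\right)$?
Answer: $-2415$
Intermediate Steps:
$X{\left(C \right)} = 49$ ($X{\left(C \right)} = 14 - -35 = 14 + 35 = 49$)
$J{\left(a \right)} = 4 a$
$W \left(-35 + J{\left(X{\left(5 \right)} \right)}\right) = - 15 \left(-35 + 4 \cdot 49\right) = - 15 \left(-35 + 196\right) = \left(-15\right) 161 = -2415$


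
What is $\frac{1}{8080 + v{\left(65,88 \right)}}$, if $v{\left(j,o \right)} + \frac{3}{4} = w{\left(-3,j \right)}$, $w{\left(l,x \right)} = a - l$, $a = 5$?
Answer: $\frac{4}{32349} \approx 0.00012365$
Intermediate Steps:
$w{\left(l,x \right)} = 5 - l$
$v{\left(j,o \right)} = \frac{29}{4}$ ($v{\left(j,o \right)} = - \frac{3}{4} + \left(5 - -3\right) = - \frac{3}{4} + \left(5 + 3\right) = - \frac{3}{4} + 8 = \frac{29}{4}$)
$\frac{1}{8080 + v{\left(65,88 \right)}} = \frac{1}{8080 + \frac{29}{4}} = \frac{1}{\frac{32349}{4}} = \frac{4}{32349}$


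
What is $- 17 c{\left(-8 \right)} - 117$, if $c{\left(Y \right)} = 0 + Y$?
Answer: $19$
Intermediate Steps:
$c{\left(Y \right)} = Y$
$- 17 c{\left(-8 \right)} - 117 = \left(-17\right) \left(-8\right) - 117 = 136 - 117 = 19$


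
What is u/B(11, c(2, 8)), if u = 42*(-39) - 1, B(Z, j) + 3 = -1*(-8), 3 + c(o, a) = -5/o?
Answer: -1639/5 ≈ -327.80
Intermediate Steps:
c(o, a) = -3 - 5/o
B(Z, j) = 5 (B(Z, j) = -3 - 1*(-8) = -3 + 8 = 5)
u = -1639 (u = -1638 - 1 = -1639)
u/B(11, c(2, 8)) = -1639/5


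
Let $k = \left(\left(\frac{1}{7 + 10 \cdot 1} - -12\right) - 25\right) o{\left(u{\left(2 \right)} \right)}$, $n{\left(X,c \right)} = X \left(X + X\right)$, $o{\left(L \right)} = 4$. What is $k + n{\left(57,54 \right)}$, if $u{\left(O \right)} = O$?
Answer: $\frac{109586}{17} \approx 6446.2$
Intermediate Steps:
$n{\left(X,c \right)} = 2 X^{2}$ ($n{\left(X,c \right)} = X 2 X = 2 X^{2}$)
$k = - \frac{880}{17}$ ($k = \left(\left(\frac{1}{7 + 10 \cdot 1} - -12\right) - 25\right) 4 = \left(\left(\frac{1}{7 + 10} + 12\right) - 25\right) 4 = \left(\left(\frac{1}{17} + 12\right) - 25\right) 4 = \left(\frac{205}{17} - 25\right) 4 = \left(- \frac{220}{17}\right) 4 = - \frac{880}{17} \approx -51.765$)
$k + n{\left(57,54 \right)} = - \frac{880}{17} + 2 \cdot 57^{2} = - \frac{880}{17} + 2 \cdot 3249 = - \frac{880}{17} + 6498 = \frac{109586}{17}$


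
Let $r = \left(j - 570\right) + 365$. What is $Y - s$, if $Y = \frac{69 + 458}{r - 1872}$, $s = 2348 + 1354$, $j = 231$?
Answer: $- \frac{6834419}{1846} \approx -3702.3$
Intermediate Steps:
$s = 3702$
$r = 26$ ($r = \left(231 - 570\right) + 365 = -339 + 365 = 26$)
$Y = - \frac{527}{1846}$ ($Y = \frac{69 + 458}{26 - 1872} = \frac{527}{-1846} = 527 \left(- \frac{1}{1846}\right) = - \frac{527}{1846} \approx -0.28548$)
$Y - s = - \frac{527}{1846} - 3702 = - \frac{6834419}{1846}$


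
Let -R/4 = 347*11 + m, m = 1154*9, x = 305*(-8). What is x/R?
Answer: 610/14203 ≈ 0.042949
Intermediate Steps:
x = -2440
m = 10386
R = -56812 (R = -4*(347*11 + 10386) = -4*(3817 + 10386) = -4*14203 = -56812)
x/R = -2440/(-56812) = -2440*(-1/56812) = 610/14203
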